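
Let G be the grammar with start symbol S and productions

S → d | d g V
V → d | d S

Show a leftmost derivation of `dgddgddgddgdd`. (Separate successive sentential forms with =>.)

S => dgV   [S → d g V]
dgV => dgdS   [V → d S]
dgdS => dgddgV   [S → d g V]
dgddgV => dgddgdS   [V → d S]
dgddgdS => dgddgddgV   [S → d g V]
dgddgddgV => dgddgddgdS   [V → d S]
dgddgddgdS => dgddgddgddgV   [S → d g V]
dgddgddgddgV => dgddgddgddgdS   [V → d S]
dgddgddgddgdS => dgddgddgddgdd   [S → d]

S => dgV => dgdS => dgddgV => dgddgdS => dgddgddgV => dgddgddgdS => dgddgddgddgV => dgddgddgddgdS => dgddgddgddgdd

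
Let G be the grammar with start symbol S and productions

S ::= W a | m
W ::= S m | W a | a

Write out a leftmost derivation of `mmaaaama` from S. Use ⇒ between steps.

S ⇒ Wa ⇒ Sma ⇒ Wama ⇒ Waama ⇒ Waaama ⇒ Waaaama ⇒ Smaaaama ⇒ mmaaaama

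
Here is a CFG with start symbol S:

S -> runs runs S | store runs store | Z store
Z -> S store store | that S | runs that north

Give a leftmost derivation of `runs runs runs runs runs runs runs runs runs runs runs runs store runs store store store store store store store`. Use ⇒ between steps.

S ⇒ runs runs S   [S -> runs runs S]
runs runs S ⇒ runs runs runs runs S   [S -> runs runs S]
runs runs runs runs S ⇒ runs runs runs runs runs runs S   [S -> runs runs S]
runs runs runs runs runs runs S ⇒ runs runs runs runs runs runs Z store   [S -> Z store]
runs runs runs runs runs runs Z store ⇒ runs runs runs runs runs runs S store store store   [Z -> S store store]
runs runs runs runs runs runs S store store store ⇒ runs runs runs runs runs runs runs runs S store store store   [S -> runs runs S]
runs runs runs runs runs runs runs runs S store store store ⇒ runs runs runs runs runs runs runs runs Z store store store store   [S -> Z store]
runs runs runs runs runs runs runs runs Z store store store store ⇒ runs runs runs runs runs runs runs runs S store store store store store store   [Z -> S store store]
runs runs runs runs runs runs runs runs S store store store store store store ⇒ runs runs runs runs runs runs runs runs runs runs S store store store store store store   [S -> runs runs S]
runs runs runs runs runs runs runs runs runs runs S store store store store store store ⇒ runs runs runs runs runs runs runs runs runs runs runs runs S store store store store store store   [S -> runs runs S]
runs runs runs runs runs runs runs runs runs runs runs runs S store store store store store store ⇒ runs runs runs runs runs runs runs runs runs runs runs runs store runs store store store store store store store   [S -> store runs store]

S ⇒ runs runs S ⇒ runs runs runs runs S ⇒ runs runs runs runs runs runs S ⇒ runs runs runs runs runs runs Z store ⇒ runs runs runs runs runs runs S store store store ⇒ runs runs runs runs runs runs runs runs S store store store ⇒ runs runs runs runs runs runs runs runs Z store store store store ⇒ runs runs runs runs runs runs runs runs S store store store store store store ⇒ runs runs runs runs runs runs runs runs runs runs S store store store store store store ⇒ runs runs runs runs runs runs runs runs runs runs runs runs S store store store store store store ⇒ runs runs runs runs runs runs runs runs runs runs runs runs store runs store store store store store store store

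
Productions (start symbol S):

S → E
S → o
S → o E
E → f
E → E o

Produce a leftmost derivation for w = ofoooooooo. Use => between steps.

S => oE => oEo => oEoo => oEooo => oEoooo => oEooooo => oEoooooo => oEooooooo => oEoooooooo => ofoooooooo

S => oE   [S → o E]
oE => oEo   [E → E o]
oEo => oEoo   [E → E o]
oEoo => oEooo   [E → E o]
oEooo => oEoooo   [E → E o]
oEoooo => oEooooo   [E → E o]
oEooooo => oEoooooo   [E → E o]
oEoooooo => oEooooooo   [E → E o]
oEooooooo => oEoooooooo   [E → E o]
oEoooooooo => ofoooooooo   [E → f]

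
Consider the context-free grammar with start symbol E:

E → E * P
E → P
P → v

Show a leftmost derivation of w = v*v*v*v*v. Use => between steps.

E => E*P   [E → E * P]
E*P => E*P*P   [E → E * P]
E*P*P => E*P*P*P   [E → E * P]
E*P*P*P => E*P*P*P*P   [E → E * P]
E*P*P*P*P => P*P*P*P*P   [E → P]
P*P*P*P*P => v*P*P*P*P   [P → v]
v*P*P*P*P => v*v*P*P*P   [P → v]
v*v*P*P*P => v*v*v*P*P   [P → v]
v*v*v*P*P => v*v*v*v*P   [P → v]
v*v*v*v*P => v*v*v*v*v   [P → v]

E => E*P => E*P*P => E*P*P*P => E*P*P*P*P => P*P*P*P*P => v*P*P*P*P => v*v*P*P*P => v*v*v*P*P => v*v*v*v*P => v*v*v*v*v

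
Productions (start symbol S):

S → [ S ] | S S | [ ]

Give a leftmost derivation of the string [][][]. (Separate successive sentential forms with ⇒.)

S ⇒ SS ⇒ SSS ⇒ []SS ⇒ [][]S ⇒ [][][]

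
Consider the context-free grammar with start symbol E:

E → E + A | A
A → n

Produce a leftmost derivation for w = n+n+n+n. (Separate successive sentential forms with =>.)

E => E+A   [E → E + A]
E+A => E+A+A   [E → E + A]
E+A+A => E+A+A+A   [E → E + A]
E+A+A+A => A+A+A+A   [E → A]
A+A+A+A => n+A+A+A   [A → n]
n+A+A+A => n+n+A+A   [A → n]
n+n+A+A => n+n+n+A   [A → n]
n+n+n+A => n+n+n+n   [A → n]

E => E+A => E+A+A => E+A+A+A => A+A+A+A => n+A+A+A => n+n+A+A => n+n+n+A => n+n+n+n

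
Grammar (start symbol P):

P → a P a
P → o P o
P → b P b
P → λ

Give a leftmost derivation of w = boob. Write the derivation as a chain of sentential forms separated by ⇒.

P ⇒ bPb ⇒ boPob ⇒ boob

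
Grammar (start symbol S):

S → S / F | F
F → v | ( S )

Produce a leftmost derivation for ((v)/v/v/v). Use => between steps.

S=>F=>(S)=>(S/F)=>(S/F/F)=>(S/F/F/F)=>(F/F/F/F)=>((S)/F/F/F)=>((F)/F/F/F)=>((v)/F/F/F)=>((v)/v/F/F)=>((v)/v/v/F)=>((v)/v/v/v)

S => F   [S → F]
F => (S)   [F → ( S )]
(S) => (S/F)   [S → S / F]
(S/F) => (S/F/F)   [S → S / F]
(S/F/F) => (S/F/F/F)   [S → S / F]
(S/F/F/F) => (F/F/F/F)   [S → F]
(F/F/F/F) => ((S)/F/F/F)   [F → ( S )]
((S)/F/F/F) => ((F)/F/F/F)   [S → F]
((F)/F/F/F) => ((v)/F/F/F)   [F → v]
((v)/F/F/F) => ((v)/v/F/F)   [F → v]
((v)/v/F/F) => ((v)/v/v/F)   [F → v]
((v)/v/v/F) => ((v)/v/v/v)   [F → v]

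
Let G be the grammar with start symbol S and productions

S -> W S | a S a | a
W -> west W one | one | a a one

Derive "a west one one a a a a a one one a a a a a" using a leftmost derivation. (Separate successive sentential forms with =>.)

S => a S a => a W S a => a west W one S a => a west one one S a => a west one one a S a a => a west one one a a S a a a => a west one one a a a S a a a a => a west one one a a a W S a a a a => a west one one a a a a a one S a a a a => a west one one a a a a a one W S a a a a => a west one one a a a a a one one S a a a a => a west one one a a a a a one one a a a a a

S => a S a   [S -> a S a]
a S a => a W S a   [S -> W S]
a W S a => a west W one S a   [W -> west W one]
a west W one S a => a west one one S a   [W -> one]
a west one one S a => a west one one a S a a   [S -> a S a]
a west one one a S a a => a west one one a a S a a a   [S -> a S a]
a west one one a a S a a a => a west one one a a a S a a a a   [S -> a S a]
a west one one a a a S a a a a => a west one one a a a W S a a a a   [S -> W S]
a west one one a a a W S a a a a => a west one one a a a a a one S a a a a   [W -> a a one]
a west one one a a a a a one S a a a a => a west one one a a a a a one W S a a a a   [S -> W S]
a west one one a a a a a one W S a a a a => a west one one a a a a a one one S a a a a   [W -> one]
a west one one a a a a a one one S a a a a => a west one one a a a a a one one a a a a a   [S -> a]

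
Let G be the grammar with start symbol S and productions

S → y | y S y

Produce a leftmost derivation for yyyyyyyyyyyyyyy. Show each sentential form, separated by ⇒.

S⇒ySy⇒yySyy⇒yyySyyy⇒yyyySyyyy⇒yyyyySyyyyy⇒yyyyyySyyyyyy⇒yyyyyyySyyyyyyy⇒yyyyyyyyyyyyyyy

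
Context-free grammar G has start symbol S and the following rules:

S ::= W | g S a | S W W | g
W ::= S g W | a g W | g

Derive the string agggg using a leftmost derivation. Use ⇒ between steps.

S ⇒ SWW ⇒ WWW ⇒ agWWW ⇒ aggWW ⇒ agggW ⇒ agggg

S ⇒ SWW   [S ::= S W W]
SWW ⇒ WWW   [S ::= W]
WWW ⇒ agWWW   [W ::= a g W]
agWWW ⇒ aggWW   [W ::= g]
aggWW ⇒ agggW   [W ::= g]
agggW ⇒ agggg   [W ::= g]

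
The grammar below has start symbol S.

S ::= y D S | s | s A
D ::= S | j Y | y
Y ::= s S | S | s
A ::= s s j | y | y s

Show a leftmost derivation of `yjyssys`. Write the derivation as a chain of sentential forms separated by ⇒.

S ⇒ yDS ⇒ yjYS ⇒ yjSS ⇒ yjyDSS ⇒ yjySSS ⇒ yjysSS ⇒ yjyssAS ⇒ yjyssyS ⇒ yjyssys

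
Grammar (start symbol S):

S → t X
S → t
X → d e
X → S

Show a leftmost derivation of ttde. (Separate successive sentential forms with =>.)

S => tX   [S → t X]
tX => tS   [X → S]
tS => ttX   [S → t X]
ttX => ttde   [X → d e]

S=>tX=>tS=>ttX=>ttde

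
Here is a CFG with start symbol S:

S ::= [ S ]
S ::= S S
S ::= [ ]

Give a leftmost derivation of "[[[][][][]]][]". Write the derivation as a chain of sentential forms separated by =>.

S => SS   [S ::= S S]
SS => [S]S   [S ::= [ S ]]
[S]S => [[S]]S   [S ::= [ S ]]
[[S]]S => [[SS]]S   [S ::= S S]
[[SS]]S => [[SSS]]S   [S ::= S S]
[[SSS]]S => [[[]SS]]S   [S ::= [ ]]
[[[]SS]]S => [[[][]S]]S   [S ::= [ ]]
[[[][]S]]S => [[[][]SS]]S   [S ::= S S]
[[[][]SS]]S => [[[][][]S]]S   [S ::= [ ]]
[[[][][]S]]S => [[[][][][]]]S   [S ::= [ ]]
[[[][][][]]]S => [[[][][][]]][]   [S ::= [ ]]

S=>SS=>[S]S=>[[S]]S=>[[SS]]S=>[[SSS]]S=>[[[]SS]]S=>[[[][]S]]S=>[[[][]SS]]S=>[[[][][]S]]S=>[[[][][][]]]S=>[[[][][][]]][]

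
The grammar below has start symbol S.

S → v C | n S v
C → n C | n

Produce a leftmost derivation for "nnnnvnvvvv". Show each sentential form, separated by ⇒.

S⇒nSv⇒nnSvv⇒nnnSvvv⇒nnnnSvvvv⇒nnnnvCvvvv⇒nnnnvnvvvv

S ⇒ nSv   [S → n S v]
nSv ⇒ nnSvv   [S → n S v]
nnSvv ⇒ nnnSvvv   [S → n S v]
nnnSvvv ⇒ nnnnSvvvv   [S → n S v]
nnnnSvvvv ⇒ nnnnvCvvvv   [S → v C]
nnnnvCvvvv ⇒ nnnnvnvvvv   [C → n]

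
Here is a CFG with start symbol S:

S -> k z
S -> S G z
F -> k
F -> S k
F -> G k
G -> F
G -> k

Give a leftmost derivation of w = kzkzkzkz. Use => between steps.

S => SGz   [S -> S G z]
SGz => kzGz   [S -> k z]
kzGz => kzFz   [G -> F]
kzFz => kzSkz   [F -> S k]
kzSkz => kzSGzkz   [S -> S G z]
kzSGzkz => kzkzGzkz   [S -> k z]
kzkzGzkz => kzkzkzkz   [G -> k]

S=>SGz=>kzGz=>kzFz=>kzSkz=>kzSGzkz=>kzkzGzkz=>kzkzkzkz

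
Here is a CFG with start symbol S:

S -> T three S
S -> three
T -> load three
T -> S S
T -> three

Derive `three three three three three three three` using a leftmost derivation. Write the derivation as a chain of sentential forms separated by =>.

S => T three S => S S three S => T three S S three S => S S three S S three S => three S three S S three S => three three three S S three S => three three three three S three S => three three three three three three S => three three three three three three three

S => T three S   [S -> T three S]
T three S => S S three S   [T -> S S]
S S three S => T three S S three S   [S -> T three S]
T three S S three S => S S three S S three S   [T -> S S]
S S three S S three S => three S three S S three S   [S -> three]
three S three S S three S => three three three S S three S   [S -> three]
three three three S S three S => three three three three S three S   [S -> three]
three three three three S three S => three three three three three three S   [S -> three]
three three three three three three S => three three three three three three three   [S -> three]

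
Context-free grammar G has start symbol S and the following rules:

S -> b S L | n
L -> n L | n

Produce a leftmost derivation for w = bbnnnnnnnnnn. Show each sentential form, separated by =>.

S => bSL => bbSLL => bbnLL => bbnnLL => bbnnnLL => bbnnnnLL => bbnnnnnLL => bbnnnnnnL => bbnnnnnnnL => bbnnnnnnnnL => bbnnnnnnnnnL => bbnnnnnnnnnn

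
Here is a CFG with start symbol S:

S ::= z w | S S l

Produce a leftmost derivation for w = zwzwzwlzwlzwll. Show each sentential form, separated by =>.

S => SSl => zwSl => zwSSll => zwSSlSll => zwSSlSlSll => zwzwSlSlSll => zwzwzwlSlSll => zwzwzwlzwlSll => zwzwzwlzwlzwll

S => SSl   [S ::= S S l]
SSl => zwSl   [S ::= z w]
zwSl => zwSSll   [S ::= S S l]
zwSSll => zwSSlSll   [S ::= S S l]
zwSSlSll => zwSSlSlSll   [S ::= S S l]
zwSSlSlSll => zwzwSlSlSll   [S ::= z w]
zwzwSlSlSll => zwzwzwlSlSll   [S ::= z w]
zwzwzwlSlSll => zwzwzwlzwlSll   [S ::= z w]
zwzwzwlzwlSll => zwzwzwlzwlzwll   [S ::= z w]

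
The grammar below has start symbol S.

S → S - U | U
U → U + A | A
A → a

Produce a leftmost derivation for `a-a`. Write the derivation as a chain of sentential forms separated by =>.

S => S-U   [S → S - U]
S-U => U-U   [S → U]
U-U => A-U   [U → A]
A-U => a-U   [A → a]
a-U => a-A   [U → A]
a-A => a-a   [A → a]

S => S-U => U-U => A-U => a-U => a-A => a-a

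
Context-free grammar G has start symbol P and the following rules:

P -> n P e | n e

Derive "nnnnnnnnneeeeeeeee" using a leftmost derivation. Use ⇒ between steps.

P ⇒ nPe   [P -> n P e]
nPe ⇒ nnPee   [P -> n P e]
nnPee ⇒ nnnPeee   [P -> n P e]
nnnPeee ⇒ nnnnPeeee   [P -> n P e]
nnnnPeeee ⇒ nnnnnPeeeee   [P -> n P e]
nnnnnPeeeee ⇒ nnnnnnPeeeeee   [P -> n P e]
nnnnnnPeeeeee ⇒ nnnnnnnPeeeeeee   [P -> n P e]
nnnnnnnPeeeeeee ⇒ nnnnnnnnPeeeeeeee   [P -> n P e]
nnnnnnnnPeeeeeeee ⇒ nnnnnnnnneeeeeeeee   [P -> n e]

P ⇒ nPe ⇒ nnPee ⇒ nnnPeee ⇒ nnnnPeeee ⇒ nnnnnPeeeee ⇒ nnnnnnPeeeeee ⇒ nnnnnnnPeeeeeee ⇒ nnnnnnnnPeeeeeeee ⇒ nnnnnnnnneeeeeeeee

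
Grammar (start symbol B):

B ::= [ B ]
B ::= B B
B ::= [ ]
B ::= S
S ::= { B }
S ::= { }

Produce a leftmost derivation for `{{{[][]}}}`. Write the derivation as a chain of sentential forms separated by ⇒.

B ⇒ S ⇒ {B} ⇒ {S} ⇒ {{B}} ⇒ {{S}} ⇒ {{{B}}} ⇒ {{{BB}}} ⇒ {{{[]B}}} ⇒ {{{[][]}}}

B ⇒ S   [B ::= S]
S ⇒ {B}   [S ::= { B }]
{B} ⇒ {S}   [B ::= S]
{S} ⇒ {{B}}   [S ::= { B }]
{{B}} ⇒ {{S}}   [B ::= S]
{{S}} ⇒ {{{B}}}   [S ::= { B }]
{{{B}}} ⇒ {{{BB}}}   [B ::= B B]
{{{BB}}} ⇒ {{{[]B}}}   [B ::= [ ]]
{{{[]B}}} ⇒ {{{[][]}}}   [B ::= [ ]]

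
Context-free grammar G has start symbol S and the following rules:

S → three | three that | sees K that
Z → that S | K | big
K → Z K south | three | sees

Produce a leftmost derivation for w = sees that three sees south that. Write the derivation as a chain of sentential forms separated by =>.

S => sees K that => sees Z K south that => sees that S K south that => sees that three K south that => sees that three sees south that

S => sees K that   [S → sees K that]
sees K that => sees Z K south that   [K → Z K south]
sees Z K south that => sees that S K south that   [Z → that S]
sees that S K south that => sees that three K south that   [S → three]
sees that three K south that => sees that three sees south that   [K → sees]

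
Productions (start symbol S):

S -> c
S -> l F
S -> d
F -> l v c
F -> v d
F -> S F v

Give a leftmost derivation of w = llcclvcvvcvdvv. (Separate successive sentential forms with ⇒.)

S ⇒ lF   [S -> l F]
lF ⇒ lSFv   [F -> S F v]
lSFv ⇒ llFFv   [S -> l F]
llFFv ⇒ llSFvFv   [F -> S F v]
llSFvFv ⇒ llcFvFv   [S -> c]
llcFvFv ⇒ llcSFvvFv   [F -> S F v]
llcSFvvFv ⇒ llccFvvFv   [S -> c]
llccFvvFv ⇒ llcclvcvvFv   [F -> l v c]
llcclvcvvFv ⇒ llcclvcvvSFvv   [F -> S F v]
llcclvcvvSFvv ⇒ llcclvcvvcFvv   [S -> c]
llcclvcvvcFvv ⇒ llcclvcvvcvdvv   [F -> v d]

S⇒lF⇒lSFv⇒llFFv⇒llSFvFv⇒llcFvFv⇒llcSFvvFv⇒llccFvvFv⇒llcclvcvvFv⇒llcclvcvvSFvv⇒llcclvcvvcFvv⇒llcclvcvvcvdvv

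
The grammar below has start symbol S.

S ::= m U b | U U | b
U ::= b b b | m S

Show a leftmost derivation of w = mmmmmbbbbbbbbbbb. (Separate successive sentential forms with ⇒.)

S ⇒ UU   [S ::= U U]
UU ⇒ mSU   [U ::= m S]
mSU ⇒ mmUbU   [S ::= m U b]
mmUbU ⇒ mmmSbU   [U ::= m S]
mmmSbU ⇒ mmmUUbU   [S ::= U U]
mmmUUbU ⇒ mmmmSUbU   [U ::= m S]
mmmmSUbU ⇒ mmmmUUUbU   [S ::= U U]
mmmmUUUbU ⇒ mmmmmSUUbU   [U ::= m S]
mmmmmSUUbU ⇒ mmmmmbUUbU   [S ::= b]
mmmmmbUUbU ⇒ mmmmmbbbbUbU   [U ::= b b b]
mmmmmbbbbUbU ⇒ mmmmmbbbbbbbbU   [U ::= b b b]
mmmmmbbbbbbbbU ⇒ mmmmmbbbbbbbbbbb   [U ::= b b b]

S⇒UU⇒mSU⇒mmUbU⇒mmmSbU⇒mmmUUbU⇒mmmmSUbU⇒mmmmUUUbU⇒mmmmmSUUbU⇒mmmmmbUUbU⇒mmmmmbbbbUbU⇒mmmmmbbbbbbbbU⇒mmmmmbbbbbbbbbbb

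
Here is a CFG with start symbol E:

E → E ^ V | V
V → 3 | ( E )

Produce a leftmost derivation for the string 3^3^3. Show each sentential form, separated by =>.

E=>E^V=>E^V^V=>V^V^V=>3^V^V=>3^3^V=>3^3^3

E => E^V   [E → E ^ V]
E^V => E^V^V   [E → E ^ V]
E^V^V => V^V^V   [E → V]
V^V^V => 3^V^V   [V → 3]
3^V^V => 3^3^V   [V → 3]
3^3^V => 3^3^3   [V → 3]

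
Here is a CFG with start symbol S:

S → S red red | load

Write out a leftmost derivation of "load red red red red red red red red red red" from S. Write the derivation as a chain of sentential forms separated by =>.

S => S red red => S red red red red => S red red red red red red => S red red red red red red red red => S red red red red red red red red red red => load red red red red red red red red red red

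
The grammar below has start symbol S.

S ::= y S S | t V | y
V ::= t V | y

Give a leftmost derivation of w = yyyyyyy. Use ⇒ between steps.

S⇒ySS⇒yyS⇒yyySS⇒yyyyS⇒yyyyySS⇒yyyyyyS⇒yyyyyyy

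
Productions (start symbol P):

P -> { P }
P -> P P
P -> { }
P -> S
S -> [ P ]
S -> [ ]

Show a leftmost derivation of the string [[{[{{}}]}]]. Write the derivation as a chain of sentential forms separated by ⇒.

P ⇒ S   [P -> S]
S ⇒ [P]   [S -> [ P ]]
[P] ⇒ [S]   [P -> S]
[S] ⇒ [[P]]   [S -> [ P ]]
[[P]] ⇒ [[{P}]]   [P -> { P }]
[[{P}]] ⇒ [[{S}]]   [P -> S]
[[{S}]] ⇒ [[{[P]}]]   [S -> [ P ]]
[[{[P]}]] ⇒ [[{[{P}]}]]   [P -> { P }]
[[{[{P}]}]] ⇒ [[{[{{}}]}]]   [P -> { }]

P⇒S⇒[P]⇒[S]⇒[[P]]⇒[[{P}]]⇒[[{S}]]⇒[[{[P]}]]⇒[[{[{P}]}]]⇒[[{[{{}}]}]]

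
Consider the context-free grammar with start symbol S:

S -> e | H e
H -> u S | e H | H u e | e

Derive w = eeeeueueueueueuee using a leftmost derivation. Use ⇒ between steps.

S⇒He⇒Huee⇒eHuee⇒eHueuee⇒eeHueuee⇒eeeHueuee⇒eeeHueueuee⇒eeeeHueueuee⇒eeeeHueueueuee⇒eeeeHueueueueuee⇒eeeeuSueueueueuee⇒eeeeueueueueueuee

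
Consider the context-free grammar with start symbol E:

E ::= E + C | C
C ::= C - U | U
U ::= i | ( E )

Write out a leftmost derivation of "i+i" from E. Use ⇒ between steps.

E ⇒ E+C   [E ::= E + C]
E+C ⇒ C+C   [E ::= C]
C+C ⇒ U+C   [C ::= U]
U+C ⇒ i+C   [U ::= i]
i+C ⇒ i+U   [C ::= U]
i+U ⇒ i+i   [U ::= i]

E ⇒ E+C ⇒ C+C ⇒ U+C ⇒ i+C ⇒ i+U ⇒ i+i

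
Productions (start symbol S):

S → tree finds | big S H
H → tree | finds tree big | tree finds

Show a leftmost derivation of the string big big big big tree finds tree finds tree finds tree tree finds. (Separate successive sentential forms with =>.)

S => big S H => big big S H H => big big big S H H H => big big big big S H H H H => big big big big tree finds H H H H => big big big big tree finds tree finds H H H => big big big big tree finds tree finds tree finds H H => big big big big tree finds tree finds tree finds tree H => big big big big tree finds tree finds tree finds tree tree finds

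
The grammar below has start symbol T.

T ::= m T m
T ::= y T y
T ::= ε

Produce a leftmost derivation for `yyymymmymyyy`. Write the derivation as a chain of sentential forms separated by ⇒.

T ⇒ yTy   [T ::= y T y]
yTy ⇒ yyTyy   [T ::= y T y]
yyTyy ⇒ yyyTyyy   [T ::= y T y]
yyyTyyy ⇒ yyymTmyyy   [T ::= m T m]
yyymTmyyy ⇒ yyymyTymyyy   [T ::= y T y]
yyymyTymyyy ⇒ yyymymTmymyyy   [T ::= m T m]
yyymymTmymyyy ⇒ yyymymmymyyy   [T ::= ε]

T⇒yTy⇒yyTyy⇒yyyTyyy⇒yyymTmyyy⇒yyymyTymyyy⇒yyymymTmymyyy⇒yyymymmymyyy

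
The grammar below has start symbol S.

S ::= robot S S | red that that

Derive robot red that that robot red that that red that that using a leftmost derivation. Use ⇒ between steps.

S ⇒ robot S S ⇒ robot red that that S ⇒ robot red that that robot S S ⇒ robot red that that robot red that that S ⇒ robot red that that robot red that that red that that

S ⇒ robot S S   [S ::= robot S S]
robot S S ⇒ robot red that that S   [S ::= red that that]
robot red that that S ⇒ robot red that that robot S S   [S ::= robot S S]
robot red that that robot S S ⇒ robot red that that robot red that that S   [S ::= red that that]
robot red that that robot red that that S ⇒ robot red that that robot red that that red that that   [S ::= red that that]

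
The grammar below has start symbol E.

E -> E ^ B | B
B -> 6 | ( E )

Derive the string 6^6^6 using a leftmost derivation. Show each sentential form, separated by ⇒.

E ⇒ E^B ⇒ E^B^B ⇒ B^B^B ⇒ 6^B^B ⇒ 6^6^B ⇒ 6^6^6

E ⇒ E^B   [E -> E ^ B]
E^B ⇒ E^B^B   [E -> E ^ B]
E^B^B ⇒ B^B^B   [E -> B]
B^B^B ⇒ 6^B^B   [B -> 6]
6^B^B ⇒ 6^6^B   [B -> 6]
6^6^B ⇒ 6^6^6   [B -> 6]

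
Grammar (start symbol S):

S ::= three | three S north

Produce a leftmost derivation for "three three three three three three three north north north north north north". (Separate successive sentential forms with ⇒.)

S ⇒ three S north ⇒ three three S north north ⇒ three three three S north north north ⇒ three three three three S north north north north ⇒ three three three three three S north north north north north ⇒ three three three three three three S north north north north north north ⇒ three three three three three three three north north north north north north

S ⇒ three S north   [S ::= three S north]
three S north ⇒ three three S north north   [S ::= three S north]
three three S north north ⇒ three three three S north north north   [S ::= three S north]
three three three S north north north ⇒ three three three three S north north north north   [S ::= three S north]
three three three three S north north north north ⇒ three three three three three S north north north north north   [S ::= three S north]
three three three three three S north north north north north ⇒ three three three three three three S north north north north north north   [S ::= three S north]
three three three three three three S north north north north north north ⇒ three three three three three three three north north north north north north   [S ::= three]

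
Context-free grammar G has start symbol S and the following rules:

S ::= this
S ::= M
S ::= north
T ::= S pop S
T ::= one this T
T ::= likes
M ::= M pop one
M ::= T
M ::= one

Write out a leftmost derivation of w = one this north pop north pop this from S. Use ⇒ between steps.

S ⇒ M   [S ::= M]
M ⇒ T   [M ::= T]
T ⇒ one this T   [T ::= one this T]
one this T ⇒ one this S pop S   [T ::= S pop S]
one this S pop S ⇒ one this M pop S   [S ::= M]
one this M pop S ⇒ one this T pop S   [M ::= T]
one this T pop S ⇒ one this S pop S pop S   [T ::= S pop S]
one this S pop S pop S ⇒ one this north pop S pop S   [S ::= north]
one this north pop S pop S ⇒ one this north pop north pop S   [S ::= north]
one this north pop north pop S ⇒ one this north pop north pop this   [S ::= this]

S ⇒ M ⇒ T ⇒ one this T ⇒ one this S pop S ⇒ one this M pop S ⇒ one this T pop S ⇒ one this S pop S pop S ⇒ one this north pop S pop S ⇒ one this north pop north pop S ⇒ one this north pop north pop this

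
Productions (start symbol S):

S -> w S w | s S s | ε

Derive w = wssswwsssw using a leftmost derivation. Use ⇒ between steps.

S ⇒ wSw   [S -> w S w]
wSw ⇒ wsSsw   [S -> s S s]
wsSsw ⇒ wssSssw   [S -> s S s]
wssSssw ⇒ wsssSsssw   [S -> s S s]
wsssSsssw ⇒ wssswSwsssw   [S -> w S w]
wssswSwsssw ⇒ wssswwsssw   [S -> ε]

S⇒wSw⇒wsSsw⇒wssSssw⇒wsssSsssw⇒wssswSwsssw⇒wssswwsssw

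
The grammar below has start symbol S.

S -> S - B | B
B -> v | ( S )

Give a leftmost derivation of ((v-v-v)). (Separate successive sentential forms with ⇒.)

S ⇒ B ⇒ (S) ⇒ (B) ⇒ ((S)) ⇒ ((S-B)) ⇒ ((S-B-B)) ⇒ ((B-B-B)) ⇒ ((v-B-B)) ⇒ ((v-v-B)) ⇒ ((v-v-v))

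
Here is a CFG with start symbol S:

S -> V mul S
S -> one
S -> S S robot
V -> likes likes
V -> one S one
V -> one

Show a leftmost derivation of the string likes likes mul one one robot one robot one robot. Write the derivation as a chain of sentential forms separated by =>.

S => S S robot => S S robot S robot => V mul S S robot S robot => likes likes mul S S robot S robot => likes likes mul S S robot S robot S robot => likes likes mul one S robot S robot S robot => likes likes mul one one robot S robot S robot => likes likes mul one one robot one robot S robot => likes likes mul one one robot one robot one robot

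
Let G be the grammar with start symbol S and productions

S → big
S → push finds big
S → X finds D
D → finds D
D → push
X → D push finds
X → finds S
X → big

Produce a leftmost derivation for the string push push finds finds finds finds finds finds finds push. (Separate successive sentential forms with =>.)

S => X finds D => D push finds finds D => push push finds finds D => push push finds finds finds D => push push finds finds finds finds D => push push finds finds finds finds finds D => push push finds finds finds finds finds finds D => push push finds finds finds finds finds finds finds D => push push finds finds finds finds finds finds finds push

S => X finds D   [S → X finds D]
X finds D => D push finds finds D   [X → D push finds]
D push finds finds D => push push finds finds D   [D → push]
push push finds finds D => push push finds finds finds D   [D → finds D]
push push finds finds finds D => push push finds finds finds finds D   [D → finds D]
push push finds finds finds finds D => push push finds finds finds finds finds D   [D → finds D]
push push finds finds finds finds finds D => push push finds finds finds finds finds finds D   [D → finds D]
push push finds finds finds finds finds finds D => push push finds finds finds finds finds finds finds D   [D → finds D]
push push finds finds finds finds finds finds finds D => push push finds finds finds finds finds finds finds push   [D → push]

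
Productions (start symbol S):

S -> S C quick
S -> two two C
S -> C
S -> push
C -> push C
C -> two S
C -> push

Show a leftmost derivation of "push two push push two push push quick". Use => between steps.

S => C => push C => push two S => push two S C quick => push two C C quick => push two push C C quick => push two push push C C quick => push two push push two S C quick => push two push push two push C quick => push two push push two push push quick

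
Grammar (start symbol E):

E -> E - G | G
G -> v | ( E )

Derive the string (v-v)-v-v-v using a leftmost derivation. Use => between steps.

E => E-G   [E -> E - G]
E-G => E-G-G   [E -> E - G]
E-G-G => E-G-G-G   [E -> E - G]
E-G-G-G => G-G-G-G   [E -> G]
G-G-G-G => (E)-G-G-G   [G -> ( E )]
(E)-G-G-G => (E-G)-G-G-G   [E -> E - G]
(E-G)-G-G-G => (G-G)-G-G-G   [E -> G]
(G-G)-G-G-G => (v-G)-G-G-G   [G -> v]
(v-G)-G-G-G => (v-v)-G-G-G   [G -> v]
(v-v)-G-G-G => (v-v)-v-G-G   [G -> v]
(v-v)-v-G-G => (v-v)-v-v-G   [G -> v]
(v-v)-v-v-G => (v-v)-v-v-v   [G -> v]

E => E-G => E-G-G => E-G-G-G => G-G-G-G => (E)-G-G-G => (E-G)-G-G-G => (G-G)-G-G-G => (v-G)-G-G-G => (v-v)-G-G-G => (v-v)-v-G-G => (v-v)-v-v-G => (v-v)-v-v-v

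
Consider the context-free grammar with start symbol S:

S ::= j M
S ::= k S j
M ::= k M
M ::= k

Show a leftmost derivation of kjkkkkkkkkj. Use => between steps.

S=>kSj=>kjMj=>kjkMj=>kjkkMj=>kjkkkMj=>kjkkkkMj=>kjkkkkkMj=>kjkkkkkkMj=>kjkkkkkkkMj=>kjkkkkkkkkj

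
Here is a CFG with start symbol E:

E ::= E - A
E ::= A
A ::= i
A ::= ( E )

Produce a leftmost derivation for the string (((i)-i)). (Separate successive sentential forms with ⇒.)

E ⇒ A   [E ::= A]
A ⇒ (E)   [A ::= ( E )]
(E) ⇒ (A)   [E ::= A]
(A) ⇒ ((E))   [A ::= ( E )]
((E)) ⇒ ((E-A))   [E ::= E - A]
((E-A)) ⇒ ((A-A))   [E ::= A]
((A-A)) ⇒ (((E)-A))   [A ::= ( E )]
(((E)-A)) ⇒ (((A)-A))   [E ::= A]
(((A)-A)) ⇒ (((i)-A))   [A ::= i]
(((i)-A)) ⇒ (((i)-i))   [A ::= i]

E⇒A⇒(E)⇒(A)⇒((E))⇒((E-A))⇒((A-A))⇒(((E)-A))⇒(((A)-A))⇒(((i)-A))⇒(((i)-i))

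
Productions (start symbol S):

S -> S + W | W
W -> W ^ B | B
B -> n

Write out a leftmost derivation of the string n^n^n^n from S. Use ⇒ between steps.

S ⇒ W   [S -> W]
W ⇒ W^B   [W -> W ^ B]
W^B ⇒ W^B^B   [W -> W ^ B]
W^B^B ⇒ W^B^B^B   [W -> W ^ B]
W^B^B^B ⇒ B^B^B^B   [W -> B]
B^B^B^B ⇒ n^B^B^B   [B -> n]
n^B^B^B ⇒ n^n^B^B   [B -> n]
n^n^B^B ⇒ n^n^n^B   [B -> n]
n^n^n^B ⇒ n^n^n^n   [B -> n]

S ⇒ W ⇒ W^B ⇒ W^B^B ⇒ W^B^B^B ⇒ B^B^B^B ⇒ n^B^B^B ⇒ n^n^B^B ⇒ n^n^n^B ⇒ n^n^n^n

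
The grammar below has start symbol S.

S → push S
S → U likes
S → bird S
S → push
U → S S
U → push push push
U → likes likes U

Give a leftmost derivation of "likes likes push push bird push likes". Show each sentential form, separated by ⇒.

S ⇒ U likes ⇒ likes likes U likes ⇒ likes likes S S likes ⇒ likes likes push S S likes ⇒ likes likes push push S likes ⇒ likes likes push push bird S likes ⇒ likes likes push push bird push likes

S ⇒ U likes   [S → U likes]
U likes ⇒ likes likes U likes   [U → likes likes U]
likes likes U likes ⇒ likes likes S S likes   [U → S S]
likes likes S S likes ⇒ likes likes push S S likes   [S → push S]
likes likes push S S likes ⇒ likes likes push push S likes   [S → push]
likes likes push push S likes ⇒ likes likes push push bird S likes   [S → bird S]
likes likes push push bird S likes ⇒ likes likes push push bird push likes   [S → push]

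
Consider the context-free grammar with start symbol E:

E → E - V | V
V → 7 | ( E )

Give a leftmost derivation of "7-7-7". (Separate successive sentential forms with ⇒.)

E ⇒ E-V ⇒ E-V-V ⇒ V-V-V ⇒ 7-V-V ⇒ 7-7-V ⇒ 7-7-7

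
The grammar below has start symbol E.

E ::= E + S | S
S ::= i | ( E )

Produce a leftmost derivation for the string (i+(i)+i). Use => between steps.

E => S   [E ::= S]
S => (E)   [S ::= ( E )]
(E) => (E+S)   [E ::= E + S]
(E+S) => (E+S+S)   [E ::= E + S]
(E+S+S) => (S+S+S)   [E ::= S]
(S+S+S) => (i+S+S)   [S ::= i]
(i+S+S) => (i+(E)+S)   [S ::= ( E )]
(i+(E)+S) => (i+(S)+S)   [E ::= S]
(i+(S)+S) => (i+(i)+S)   [S ::= i]
(i+(i)+S) => (i+(i)+i)   [S ::= i]

E => S => (E) => (E+S) => (E+S+S) => (S+S+S) => (i+S+S) => (i+(E)+S) => (i+(S)+S) => (i+(i)+S) => (i+(i)+i)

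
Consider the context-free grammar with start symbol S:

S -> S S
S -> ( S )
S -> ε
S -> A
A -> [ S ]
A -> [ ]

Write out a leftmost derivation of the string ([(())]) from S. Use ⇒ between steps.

S ⇒ (S)   [S -> ( S )]
(S) ⇒ (A)   [S -> A]
(A) ⇒ ([S])   [A -> [ S ]]
([S]) ⇒ ([SS])   [S -> S S]
([SS]) ⇒ ([SSS])   [S -> S S]
([SSS]) ⇒ ([(S)SS])   [S -> ( S )]
([(S)SS]) ⇒ ([((S))SS])   [S -> ( S )]
([((S))SS]) ⇒ ([(())SS])   [S -> ε]
([(())SS]) ⇒ ([(())S])   [S -> ε]
([(())S]) ⇒ ([(())])   [S -> ε]

S ⇒ (S) ⇒ (A) ⇒ ([S]) ⇒ ([SS]) ⇒ ([SSS]) ⇒ ([(S)SS]) ⇒ ([((S))SS]) ⇒ ([(())SS]) ⇒ ([(())S]) ⇒ ([(())])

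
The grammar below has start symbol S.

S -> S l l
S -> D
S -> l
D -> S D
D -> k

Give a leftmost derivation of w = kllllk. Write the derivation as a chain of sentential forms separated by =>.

S=>D=>SD=>SllD=>SllllD=>DllllD=>kllllD=>kllllk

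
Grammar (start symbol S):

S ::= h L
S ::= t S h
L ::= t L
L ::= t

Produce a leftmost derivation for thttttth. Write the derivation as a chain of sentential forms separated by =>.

S=>tSh=>thLh=>thtLh=>thttLh=>thtttLh=>thttttLh=>thttttth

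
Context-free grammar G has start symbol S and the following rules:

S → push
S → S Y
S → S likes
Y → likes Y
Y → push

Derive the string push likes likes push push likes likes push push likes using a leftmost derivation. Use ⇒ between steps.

S ⇒ S likes   [S → S likes]
S likes ⇒ S Y likes   [S → S Y]
S Y likes ⇒ S Y Y likes   [S → S Y]
S Y Y likes ⇒ S likes Y Y likes   [S → S likes]
S likes Y Y likes ⇒ S likes likes Y Y likes   [S → S likes]
S likes likes Y Y likes ⇒ S Y likes likes Y Y likes   [S → S Y]
S Y likes likes Y Y likes ⇒ S Y Y likes likes Y Y likes   [S → S Y]
S Y Y likes likes Y Y likes ⇒ push Y Y likes likes Y Y likes   [S → push]
push Y Y likes likes Y Y likes ⇒ push likes Y Y likes likes Y Y likes   [Y → likes Y]
push likes Y Y likes likes Y Y likes ⇒ push likes likes Y Y likes likes Y Y likes   [Y → likes Y]
push likes likes Y Y likes likes Y Y likes ⇒ push likes likes push Y likes likes Y Y likes   [Y → push]
push likes likes push Y likes likes Y Y likes ⇒ push likes likes push push likes likes Y Y likes   [Y → push]
push likes likes push push likes likes Y Y likes ⇒ push likes likes push push likes likes push Y likes   [Y → push]
push likes likes push push likes likes push Y likes ⇒ push likes likes push push likes likes push push likes   [Y → push]

S ⇒ S likes ⇒ S Y likes ⇒ S Y Y likes ⇒ S likes Y Y likes ⇒ S likes likes Y Y likes ⇒ S Y likes likes Y Y likes ⇒ S Y Y likes likes Y Y likes ⇒ push Y Y likes likes Y Y likes ⇒ push likes Y Y likes likes Y Y likes ⇒ push likes likes Y Y likes likes Y Y likes ⇒ push likes likes push Y likes likes Y Y likes ⇒ push likes likes push push likes likes Y Y likes ⇒ push likes likes push push likes likes push Y likes ⇒ push likes likes push push likes likes push push likes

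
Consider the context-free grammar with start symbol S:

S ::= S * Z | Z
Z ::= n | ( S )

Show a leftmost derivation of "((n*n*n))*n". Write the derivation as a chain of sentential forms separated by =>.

S => S*Z   [S ::= S * Z]
S*Z => Z*Z   [S ::= Z]
Z*Z => (S)*Z   [Z ::= ( S )]
(S)*Z => (Z)*Z   [S ::= Z]
(Z)*Z => ((S))*Z   [Z ::= ( S )]
((S))*Z => ((S*Z))*Z   [S ::= S * Z]
((S*Z))*Z => ((S*Z*Z))*Z   [S ::= S * Z]
((S*Z*Z))*Z => ((Z*Z*Z))*Z   [S ::= Z]
((Z*Z*Z))*Z => ((n*Z*Z))*Z   [Z ::= n]
((n*Z*Z))*Z => ((n*n*Z))*Z   [Z ::= n]
((n*n*Z))*Z => ((n*n*n))*Z   [Z ::= n]
((n*n*n))*Z => ((n*n*n))*n   [Z ::= n]

S=>S*Z=>Z*Z=>(S)*Z=>(Z)*Z=>((S))*Z=>((S*Z))*Z=>((S*Z*Z))*Z=>((Z*Z*Z))*Z=>((n*Z*Z))*Z=>((n*n*Z))*Z=>((n*n*n))*Z=>((n*n*n))*n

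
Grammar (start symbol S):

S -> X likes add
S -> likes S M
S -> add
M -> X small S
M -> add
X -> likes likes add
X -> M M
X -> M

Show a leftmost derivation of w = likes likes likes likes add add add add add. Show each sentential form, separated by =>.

S => likes S M => likes likes S M M => likes likes likes S M M M => likes likes likes likes S M M M M => likes likes likes likes add M M M M => likes likes likes likes add add M M M => likes likes likes likes add add add M M => likes likes likes likes add add add add M => likes likes likes likes add add add add add

S => likes S M   [S -> likes S M]
likes S M => likes likes S M M   [S -> likes S M]
likes likes S M M => likes likes likes S M M M   [S -> likes S M]
likes likes likes S M M M => likes likes likes likes S M M M M   [S -> likes S M]
likes likes likes likes S M M M M => likes likes likes likes add M M M M   [S -> add]
likes likes likes likes add M M M M => likes likes likes likes add add M M M   [M -> add]
likes likes likes likes add add M M M => likes likes likes likes add add add M M   [M -> add]
likes likes likes likes add add add M M => likes likes likes likes add add add add M   [M -> add]
likes likes likes likes add add add add M => likes likes likes likes add add add add add   [M -> add]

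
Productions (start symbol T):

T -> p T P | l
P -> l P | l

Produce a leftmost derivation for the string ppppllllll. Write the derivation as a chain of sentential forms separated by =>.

T => pTP => ppTPP => pppTPPP => ppppTPPPP => pppplPPPP => ppppllPPPP => pppplllPPP => ppppllllPP => pppplllllP => ppppllllll

T => pTP   [T -> p T P]
pTP => ppTPP   [T -> p T P]
ppTPP => pppTPPP   [T -> p T P]
pppTPPP => ppppTPPPP   [T -> p T P]
ppppTPPPP => pppplPPPP   [T -> l]
pppplPPPP => ppppllPPPP   [P -> l P]
ppppllPPPP => pppplllPPP   [P -> l]
pppplllPPP => ppppllllPP   [P -> l]
ppppllllPP => pppplllllP   [P -> l]
pppplllllP => ppppllllll   [P -> l]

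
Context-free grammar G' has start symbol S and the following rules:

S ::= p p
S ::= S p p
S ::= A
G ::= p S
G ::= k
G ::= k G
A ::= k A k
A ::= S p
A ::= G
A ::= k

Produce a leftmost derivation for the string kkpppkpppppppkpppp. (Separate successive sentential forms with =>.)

S => Spp => Spppp => Apppp => kAkpppp => kSpkpppp => kSpppkpppp => kSpppppkpppp => kSpppppppkpppp => kApppppppkpppp => kkAkpppppppkpppp => kkSpkpppppppkpppp => kkpppkpppppppkpppp

S => Spp   [S ::= S p p]
Spp => Spppp   [S ::= S p p]
Spppp => Apppp   [S ::= A]
Apppp => kAkpppp   [A ::= k A k]
kAkpppp => kSpkpppp   [A ::= S p]
kSpkpppp => kSpppkpppp   [S ::= S p p]
kSpppkpppp => kSpppppkpppp   [S ::= S p p]
kSpppppkpppp => kSpppppppkpppp   [S ::= S p p]
kSpppppppkpppp => kApppppppkpppp   [S ::= A]
kApppppppkpppp => kkAkpppppppkpppp   [A ::= k A k]
kkAkpppppppkpppp => kkSpkpppppppkpppp   [A ::= S p]
kkSpkpppppppkpppp => kkpppkpppppppkpppp   [S ::= p p]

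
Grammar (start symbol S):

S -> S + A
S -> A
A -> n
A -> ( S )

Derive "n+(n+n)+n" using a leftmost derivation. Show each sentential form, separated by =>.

S => S+A => S+A+A => A+A+A => n+A+A => n+(S)+A => n+(S+A)+A => n+(A+A)+A => n+(n+A)+A => n+(n+n)+A => n+(n+n)+n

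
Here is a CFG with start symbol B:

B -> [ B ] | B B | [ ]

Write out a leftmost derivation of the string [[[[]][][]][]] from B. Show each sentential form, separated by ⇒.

B ⇒ [B] ⇒ [BB] ⇒ [[B]B] ⇒ [[BB]B] ⇒ [[[B]B]B] ⇒ [[[[]]B]B] ⇒ [[[[]]BB]B] ⇒ [[[[]][]B]B] ⇒ [[[[]][][]]B] ⇒ [[[[]][][]][]]

B ⇒ [B]   [B -> [ B ]]
[B] ⇒ [BB]   [B -> B B]
[BB] ⇒ [[B]B]   [B -> [ B ]]
[[B]B] ⇒ [[BB]B]   [B -> B B]
[[BB]B] ⇒ [[[B]B]B]   [B -> [ B ]]
[[[B]B]B] ⇒ [[[[]]B]B]   [B -> [ ]]
[[[[]]B]B] ⇒ [[[[]]BB]B]   [B -> B B]
[[[[]]BB]B] ⇒ [[[[]][]B]B]   [B -> [ ]]
[[[[]][]B]B] ⇒ [[[[]][][]]B]   [B -> [ ]]
[[[[]][][]]B] ⇒ [[[[]][][]][]]   [B -> [ ]]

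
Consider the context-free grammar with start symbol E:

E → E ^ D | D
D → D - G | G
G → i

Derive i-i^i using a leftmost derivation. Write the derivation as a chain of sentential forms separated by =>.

E => E^D => D^D => D-G^D => G-G^D => i-G^D => i-i^D => i-i^G => i-i^i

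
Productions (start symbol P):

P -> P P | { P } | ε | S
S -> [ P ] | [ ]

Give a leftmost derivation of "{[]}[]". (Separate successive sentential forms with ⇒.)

P ⇒ PP ⇒ {P}P ⇒ {S}P ⇒ {[]}P ⇒ {[]}S ⇒ {[]}[]

P ⇒ PP   [P -> P P]
PP ⇒ {P}P   [P -> { P }]
{P}P ⇒ {S}P   [P -> S]
{S}P ⇒ {[]}P   [S -> [ ]]
{[]}P ⇒ {[]}S   [P -> S]
{[]}S ⇒ {[]}[]   [S -> [ ]]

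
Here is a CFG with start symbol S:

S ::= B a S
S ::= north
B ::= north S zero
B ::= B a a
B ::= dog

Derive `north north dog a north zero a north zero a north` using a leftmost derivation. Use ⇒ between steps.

S ⇒ B a S   [S ::= B a S]
B a S ⇒ north S zero a S   [B ::= north S zero]
north S zero a S ⇒ north B a S zero a S   [S ::= B a S]
north B a S zero a S ⇒ north north S zero a S zero a S   [B ::= north S zero]
north north S zero a S zero a S ⇒ north north B a S zero a S zero a S   [S ::= B a S]
north north B a S zero a S zero a S ⇒ north north dog a S zero a S zero a S   [B ::= dog]
north north dog a S zero a S zero a S ⇒ north north dog a north zero a S zero a S   [S ::= north]
north north dog a north zero a S zero a S ⇒ north north dog a north zero a north zero a S   [S ::= north]
north north dog a north zero a north zero a S ⇒ north north dog a north zero a north zero a north   [S ::= north]

S ⇒ B a S ⇒ north S zero a S ⇒ north B a S zero a S ⇒ north north S zero a S zero a S ⇒ north north B a S zero a S zero a S ⇒ north north dog a S zero a S zero a S ⇒ north north dog a north zero a S zero a S ⇒ north north dog a north zero a north zero a S ⇒ north north dog a north zero a north zero a north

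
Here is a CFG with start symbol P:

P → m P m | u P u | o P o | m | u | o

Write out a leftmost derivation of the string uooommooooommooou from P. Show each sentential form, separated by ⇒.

P⇒uPu⇒uoPou⇒uooPoou⇒uoooPooou⇒uooomPmooou⇒uooommPmmooou⇒uooommoPommooou⇒uooommooPoommooou⇒uooommooooommooou

P ⇒ uPu   [P → u P u]
uPu ⇒ uoPou   [P → o P o]
uoPou ⇒ uooPoou   [P → o P o]
uooPoou ⇒ uoooPooou   [P → o P o]
uoooPooou ⇒ uooomPmooou   [P → m P m]
uooomPmooou ⇒ uooommPmmooou   [P → m P m]
uooommPmmooou ⇒ uooommoPommooou   [P → o P o]
uooommoPommooou ⇒ uooommooPoommooou   [P → o P o]
uooommooPoommooou ⇒ uooommooooommooou   [P → o]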